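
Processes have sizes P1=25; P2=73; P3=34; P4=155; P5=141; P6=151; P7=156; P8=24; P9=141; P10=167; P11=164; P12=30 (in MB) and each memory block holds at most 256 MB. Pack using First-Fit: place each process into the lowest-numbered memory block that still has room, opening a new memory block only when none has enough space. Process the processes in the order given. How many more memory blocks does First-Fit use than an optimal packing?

First-Fit: [25,73,34,24,30] [155] [141] [151] [156] [141] [167] [164] → 8 memory blocks.
7 processes exceed 128 MB (half the capacity), and no two of those can share a memory block, so at least 7 memory blocks are needed.
An optimal packing achieves that bound: [167,73] [164,34,30,25] [156,24] [155] [151] [141] [141] → 7 memory blocks.
Excess: 8 − 7 = 1.

1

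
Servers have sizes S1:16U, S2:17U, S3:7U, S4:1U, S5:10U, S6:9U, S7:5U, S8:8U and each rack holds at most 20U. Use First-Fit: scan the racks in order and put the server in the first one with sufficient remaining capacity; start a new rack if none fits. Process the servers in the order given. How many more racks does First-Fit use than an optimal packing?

First-Fit: [16,1] [17] [7,10] [9,5] [8] → 5 racks.
Total size 73U; any packing needs at least ⌈73/20⌉ = 4 racks.
An optimal packing achieves that bound: [17,1] [16] [10,9] [8,7,5] → 4 racks.
Excess: 5 − 4 = 1.

1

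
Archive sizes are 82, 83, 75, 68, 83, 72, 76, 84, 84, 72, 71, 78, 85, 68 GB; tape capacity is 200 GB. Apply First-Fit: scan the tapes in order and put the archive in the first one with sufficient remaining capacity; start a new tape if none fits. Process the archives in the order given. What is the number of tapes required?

82 GB → tape 1 (remaining 118 GB)
83 GB → tape 1 (remaining 35 GB)
75 GB → tape 2 (remaining 125 GB)
68 GB → tape 2 (remaining 57 GB)
83 GB → tape 3 (remaining 117 GB)
72 GB → tape 3 (remaining 45 GB)
76 GB → tape 4 (remaining 124 GB)
84 GB → tape 4 (remaining 40 GB)
84 GB → tape 5 (remaining 116 GB)
72 GB → tape 5 (remaining 44 GB)
71 GB → tape 6 (remaining 129 GB)
78 GB → tape 6 (remaining 51 GB)
85 GB → tape 7 (remaining 115 GB)
68 GB → tape 7 (remaining 47 GB)
Final tapes: [82,83] [75,68] [83,72] [76,84] [84,72] [71,78] [85,68].

7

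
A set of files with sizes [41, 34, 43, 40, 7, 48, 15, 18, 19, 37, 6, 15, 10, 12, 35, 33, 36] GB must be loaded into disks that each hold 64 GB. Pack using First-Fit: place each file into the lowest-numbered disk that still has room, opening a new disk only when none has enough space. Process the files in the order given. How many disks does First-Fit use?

Put 41 GB in disk 1; 23 GB remain.
Put 34 GB in disk 2; 30 GB remain.
Put 43 GB in disk 3; 21 GB remain.
Put 40 GB in disk 4; 24 GB remain.
Put 7 GB in disk 1; 16 GB remain.
Put 48 GB in disk 5; 16 GB remain.
Put 15 GB in disk 1; 1 GB remain.
Put 18 GB in disk 2; 12 GB remain.
Put 19 GB in disk 3; 2 GB remain.
Put 37 GB in disk 6; 27 GB remain.
Put 6 GB in disk 2; 6 GB remain.
Put 15 GB in disk 4; 9 GB remain.
Put 10 GB in disk 5; 6 GB remain.
Put 12 GB in disk 6; 15 GB remain.
Put 35 GB in disk 7; 29 GB remain.
Put 33 GB in disk 8; 31 GB remain.
Put 36 GB in disk 9; 28 GB remain.
Final disks: [41,7,15] [34,18,6] [43,19] [40,15] [48,10] [37,12] [35] [33] [36].

9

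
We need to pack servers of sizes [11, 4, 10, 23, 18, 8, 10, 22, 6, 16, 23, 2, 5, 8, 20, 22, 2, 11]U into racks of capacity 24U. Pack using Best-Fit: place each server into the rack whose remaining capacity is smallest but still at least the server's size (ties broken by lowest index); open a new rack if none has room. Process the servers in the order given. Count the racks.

Put 11U in rack 1; 13U remain.
Put 4U in rack 1; 9U remain.
Put 10U in rack 2; 14U remain.
Put 23U in rack 3; 1U remain.
Put 18U in rack 4; 6U remain.
Put 8U in rack 1; 1U remain.
Put 10U in rack 2; 4U remain.
Put 22U in rack 5; 2U remain.
Put 6U in rack 4; 0U remain.
Put 16U in rack 6; 8U remain.
Put 23U in rack 7; 1U remain.
Put 2U in rack 5; 0U remain.
Put 5U in rack 6; 3U remain.
Put 8U in rack 8; 16U remain.
Put 20U in rack 9; 4U remain.
Put 22U in rack 10; 2U remain.
Put 2U in rack 10; 0U remain.
Put 11U in rack 8; 5U remain.

10 racks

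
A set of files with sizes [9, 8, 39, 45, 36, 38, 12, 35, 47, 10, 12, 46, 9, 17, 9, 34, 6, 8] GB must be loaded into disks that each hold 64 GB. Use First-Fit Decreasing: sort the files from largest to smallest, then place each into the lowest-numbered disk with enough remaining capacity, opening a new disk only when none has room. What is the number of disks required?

Sorted descending: 47, 46, 45, 39, 38, 36, 35, 34, 17, 12, 12, 10, 9, 9, 9, 8, 8, 6.
Put 47 GB in disk 1; 17 GB remain.
Put 46 GB in disk 2; 18 GB remain.
Put 45 GB in disk 3; 19 GB remain.
Put 39 GB in disk 4; 25 GB remain.
Put 38 GB in disk 5; 26 GB remain.
Put 36 GB in disk 6; 28 GB remain.
Put 35 GB in disk 7; 29 GB remain.
Put 34 GB in disk 8; 30 GB remain.
Put 17 GB in disk 1; 0 GB remain.
Put 12 GB in disk 2; 6 GB remain.
Put 12 GB in disk 3; 7 GB remain.
Put 10 GB in disk 4; 15 GB remain.
Put 9 GB in disk 4; 6 GB remain.
Put 9 GB in disk 5; 17 GB remain.
Put 9 GB in disk 5; 8 GB remain.
Put 8 GB in disk 5; 0 GB remain.
Put 8 GB in disk 6; 20 GB remain.
Put 6 GB in disk 2; 0 GB remain.
Final disks: [47,17] [46,12,6] [45,12] [39,10,9] [38,9,9,8] [36,8] [35] [34].

8 disks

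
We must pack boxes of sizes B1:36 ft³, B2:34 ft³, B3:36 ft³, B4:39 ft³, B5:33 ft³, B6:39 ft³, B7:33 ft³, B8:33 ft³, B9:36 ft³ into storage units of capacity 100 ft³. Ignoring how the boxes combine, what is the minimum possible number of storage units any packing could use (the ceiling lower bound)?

4 storage units

Total size = 36 + 34 + 36 + 39 + 33 + 39 + 33 + 33 + 36 = 319 ft³.
⌈319 / 100⌉ = 4.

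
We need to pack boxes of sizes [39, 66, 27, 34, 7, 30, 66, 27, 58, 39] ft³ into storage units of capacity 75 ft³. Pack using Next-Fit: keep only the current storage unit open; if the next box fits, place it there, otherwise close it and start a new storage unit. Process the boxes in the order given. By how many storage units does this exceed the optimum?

2

Next-Fit: [39] [66] [27,34,7] [30] [66] [27] [58] [39] → 8 storage units.
Total size 393 ft³; any packing needs at least ⌈393/75⌉ = 6 storage units.
An optimal packing achieves that bound: [66,7] [66] [58] [39,34] [39,30] [27,27] → 6 storage units.
Excess: 8 − 6 = 2.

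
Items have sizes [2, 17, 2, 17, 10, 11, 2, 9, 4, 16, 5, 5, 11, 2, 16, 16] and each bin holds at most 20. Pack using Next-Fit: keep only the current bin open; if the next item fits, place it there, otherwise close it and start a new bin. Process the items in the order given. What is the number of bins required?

bin 1: place 2, 18 left
bin 1: place 17, 1 left
bin 2: place 2, 18 left
bin 2: place 17, 1 left
bin 3: place 10, 10 left
bin 4: place 11, 9 left
bin 4: place 2, 7 left
bin 5: place 9, 11 left
bin 5: place 4, 7 left
bin 6: place 16, 4 left
bin 7: place 5, 15 left
bin 7: place 5, 10 left
bin 8: place 11, 9 left
bin 8: place 2, 7 left
bin 9: place 16, 4 left
bin 10: place 16, 4 left

10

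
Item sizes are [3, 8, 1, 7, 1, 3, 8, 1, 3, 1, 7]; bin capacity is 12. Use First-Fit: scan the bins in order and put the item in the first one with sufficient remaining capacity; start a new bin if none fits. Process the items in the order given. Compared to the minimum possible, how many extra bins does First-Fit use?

First-Fit: [3,8,1] [7,1,3,1] [8,3,1] [7] → 4 bins.
Total size 43; any packing needs at least ⌈43/12⌉ = 4 bins.
So 4 is already optimal.

0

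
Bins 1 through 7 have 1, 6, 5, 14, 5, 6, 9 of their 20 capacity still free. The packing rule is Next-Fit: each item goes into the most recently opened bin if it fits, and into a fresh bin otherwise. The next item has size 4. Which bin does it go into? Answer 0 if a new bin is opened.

Next-Fit only looks at bin 7, which has 9 free.
4 fits there.

7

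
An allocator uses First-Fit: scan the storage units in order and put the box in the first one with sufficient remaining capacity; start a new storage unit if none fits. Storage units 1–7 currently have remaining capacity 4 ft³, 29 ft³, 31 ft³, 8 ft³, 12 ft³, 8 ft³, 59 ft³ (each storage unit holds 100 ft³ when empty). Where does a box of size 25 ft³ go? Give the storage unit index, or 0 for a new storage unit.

Storage units with room: storage unit 2 (29 ft³), storage unit 3 (31 ft³), storage unit 7 (59 ft³).
The first with room is storage unit 2.

2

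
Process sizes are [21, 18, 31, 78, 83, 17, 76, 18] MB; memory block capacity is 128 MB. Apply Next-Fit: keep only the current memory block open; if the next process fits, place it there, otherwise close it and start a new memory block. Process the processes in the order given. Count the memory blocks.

4

Put 21 MB in memory block 1; 107 MB remain.
Put 18 MB in memory block 1; 89 MB remain.
Put 31 MB in memory block 1; 58 MB remain.
Put 78 MB in memory block 2; 50 MB remain.
Put 83 MB in memory block 3; 45 MB remain.
Put 17 MB in memory block 3; 28 MB remain.
Put 76 MB in memory block 4; 52 MB remain.
Put 18 MB in memory block 4; 34 MB remain.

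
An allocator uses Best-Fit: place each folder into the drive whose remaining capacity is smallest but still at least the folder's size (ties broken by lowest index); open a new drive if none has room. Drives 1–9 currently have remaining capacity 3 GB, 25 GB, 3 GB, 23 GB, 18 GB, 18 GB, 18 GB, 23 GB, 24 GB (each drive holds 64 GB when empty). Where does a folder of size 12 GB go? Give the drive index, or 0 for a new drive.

Drives with room: drive 2 (25 GB), drive 4 (23 GB), drive 5 (18 GB), drive 6 (18 GB), drive 7 (18 GB), drive 8 (23 GB), drive 9 (24 GB).
Tightest fit is drive 5 with 18 GB free.

5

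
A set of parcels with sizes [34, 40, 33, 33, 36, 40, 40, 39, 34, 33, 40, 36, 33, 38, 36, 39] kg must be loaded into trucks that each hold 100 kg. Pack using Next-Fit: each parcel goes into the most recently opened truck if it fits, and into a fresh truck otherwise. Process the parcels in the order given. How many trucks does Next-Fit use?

8

34 kg → truck 1 (remaining 66 kg)
40 kg → truck 1 (remaining 26 kg)
33 kg → truck 2 (remaining 67 kg)
33 kg → truck 2 (remaining 34 kg)
36 kg → truck 3 (remaining 64 kg)
40 kg → truck 3 (remaining 24 kg)
40 kg → truck 4 (remaining 60 kg)
39 kg → truck 4 (remaining 21 kg)
34 kg → truck 5 (remaining 66 kg)
33 kg → truck 5 (remaining 33 kg)
40 kg → truck 6 (remaining 60 kg)
36 kg → truck 6 (remaining 24 kg)
33 kg → truck 7 (remaining 67 kg)
38 kg → truck 7 (remaining 29 kg)
36 kg → truck 8 (remaining 64 kg)
39 kg → truck 8 (remaining 25 kg)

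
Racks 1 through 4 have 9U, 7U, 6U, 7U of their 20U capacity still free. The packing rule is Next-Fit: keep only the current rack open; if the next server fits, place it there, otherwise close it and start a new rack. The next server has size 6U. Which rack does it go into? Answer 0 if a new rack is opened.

4

Next-Fit only looks at rack 4, which has 7U free.
6U fits there.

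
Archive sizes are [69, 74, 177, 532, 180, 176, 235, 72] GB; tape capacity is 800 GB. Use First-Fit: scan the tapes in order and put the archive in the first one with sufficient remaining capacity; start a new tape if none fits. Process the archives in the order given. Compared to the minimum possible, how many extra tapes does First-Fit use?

First-Fit: [69,74,177,180,176,72] [532,235] → 2 tapes.
Total size 1515 GB; any packing needs at least ⌈1515/800⌉ = 2 tapes.
So 2 is already optimal.

0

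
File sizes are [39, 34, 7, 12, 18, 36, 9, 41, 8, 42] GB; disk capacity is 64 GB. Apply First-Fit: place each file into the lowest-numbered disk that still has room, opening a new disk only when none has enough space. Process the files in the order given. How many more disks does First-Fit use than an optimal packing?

0

First-Fit: [39,7,12] [34,18,9] [36,8] [41] [42] → 5 disks.
5 files exceed 32 GB (half the capacity), and no two of those can share a disk, so at least 5 disks are needed.
So 5 is already optimal.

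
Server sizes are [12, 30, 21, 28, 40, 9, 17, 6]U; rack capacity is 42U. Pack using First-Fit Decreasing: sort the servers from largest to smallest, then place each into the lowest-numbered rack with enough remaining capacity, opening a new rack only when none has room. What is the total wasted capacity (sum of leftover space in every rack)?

Sorted descending: 40, 30, 28, 21, 17, 12, 9, 6.
rack 1: place 40U, 2U left
rack 2: place 30U, 12U left
rack 3: place 28U, 14U left
rack 4: place 21U, 21U left
rack 4: place 17U, 4U left
rack 2: place 12U, 0U left
rack 3: place 9U, 5U left
rack 5: place 6U, 36U left
5 racks × 42U = 210U; used 163U; unused 47U.

47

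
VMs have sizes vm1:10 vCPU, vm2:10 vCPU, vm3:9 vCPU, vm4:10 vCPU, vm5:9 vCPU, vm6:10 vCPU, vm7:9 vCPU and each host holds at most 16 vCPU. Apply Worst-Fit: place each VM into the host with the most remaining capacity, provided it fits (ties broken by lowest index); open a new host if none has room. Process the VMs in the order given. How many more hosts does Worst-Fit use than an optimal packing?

Worst-Fit: [10] [10] [9] [10] [9] [10] [9] → 7 hosts.
7 VMs exceed 8 vCPU (half the capacity), and no two of those can share a host, so at least 7 hosts are needed.
So 7 is already optimal.

0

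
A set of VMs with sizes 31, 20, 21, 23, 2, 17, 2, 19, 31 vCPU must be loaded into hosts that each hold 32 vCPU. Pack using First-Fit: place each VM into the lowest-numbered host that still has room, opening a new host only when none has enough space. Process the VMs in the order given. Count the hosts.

7 hosts

Put 31 vCPU in host 1; 1 vCPU remain.
Put 20 vCPU in host 2; 12 vCPU remain.
Put 21 vCPU in host 3; 11 vCPU remain.
Put 23 vCPU in host 4; 9 vCPU remain.
Put 2 vCPU in host 2; 10 vCPU remain.
Put 17 vCPU in host 5; 15 vCPU remain.
Put 2 vCPU in host 2; 8 vCPU remain.
Put 19 vCPU in host 6; 13 vCPU remain.
Put 31 vCPU in host 7; 1 vCPU remain.
Final hosts: [31] [20,2,2] [21] [23] [17] [19] [31].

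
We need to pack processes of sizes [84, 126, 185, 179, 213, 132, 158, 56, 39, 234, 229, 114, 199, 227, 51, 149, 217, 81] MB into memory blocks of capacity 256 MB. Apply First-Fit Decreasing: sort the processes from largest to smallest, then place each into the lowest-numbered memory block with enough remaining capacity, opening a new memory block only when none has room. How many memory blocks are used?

Sorted descending: 234, 229, 227, 217, 213, 199, 185, 179, 158, 149, 132, 126, 114, 84, 81, 56, 51, 39.
Put 234 MB in memory block 1; 22 MB remain.
Put 229 MB in memory block 2; 27 MB remain.
Put 227 MB in memory block 3; 29 MB remain.
Put 217 MB in memory block 4; 39 MB remain.
Put 213 MB in memory block 5; 43 MB remain.
Put 199 MB in memory block 6; 57 MB remain.
Put 185 MB in memory block 7; 71 MB remain.
Put 179 MB in memory block 8; 77 MB remain.
Put 158 MB in memory block 9; 98 MB remain.
Put 149 MB in memory block 10; 107 MB remain.
Put 132 MB in memory block 11; 124 MB remain.
Put 126 MB in memory block 12; 130 MB remain.
Put 114 MB in memory block 11; 10 MB remain.
Put 84 MB in memory block 9; 14 MB remain.
Put 81 MB in memory block 10; 26 MB remain.
Put 56 MB in memory block 6; 1 MB remain.
Put 51 MB in memory block 7; 20 MB remain.
Put 39 MB in memory block 4; 0 MB remain.

12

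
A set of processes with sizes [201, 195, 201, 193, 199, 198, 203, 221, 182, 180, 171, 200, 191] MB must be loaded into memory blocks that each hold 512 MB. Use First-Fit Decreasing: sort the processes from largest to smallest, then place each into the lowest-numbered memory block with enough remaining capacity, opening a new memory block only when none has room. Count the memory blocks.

Sorted descending: 221, 203, 201, 201, 200, 199, 198, 195, 193, 191, 182, 180, 171.
memory block 1: place 221 MB, 291 MB left
memory block 1: place 203 MB, 88 MB left
memory block 2: place 201 MB, 311 MB left
memory block 2: place 201 MB, 110 MB left
memory block 3: place 200 MB, 312 MB left
memory block 3: place 199 MB, 113 MB left
memory block 4: place 198 MB, 314 MB left
memory block 4: place 195 MB, 119 MB left
memory block 5: place 193 MB, 319 MB left
memory block 5: place 191 MB, 128 MB left
memory block 6: place 182 MB, 330 MB left
memory block 6: place 180 MB, 150 MB left
memory block 7: place 171 MB, 341 MB left

7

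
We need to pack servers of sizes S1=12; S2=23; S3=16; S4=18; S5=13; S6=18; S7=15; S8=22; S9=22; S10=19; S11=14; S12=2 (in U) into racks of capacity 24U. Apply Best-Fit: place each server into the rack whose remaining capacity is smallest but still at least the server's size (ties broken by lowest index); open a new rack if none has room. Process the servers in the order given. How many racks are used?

11

S1 (12U) → rack 1 (remaining 12U)
S2 (23U) → rack 2 (remaining 1U)
S3 (16U) → rack 3 (remaining 8U)
S4 (18U) → rack 4 (remaining 6U)
S5 (13U) → rack 5 (remaining 11U)
S6 (18U) → rack 6 (remaining 6U)
S7 (15U) → rack 7 (remaining 9U)
S8 (22U) → rack 8 (remaining 2U)
S9 (22U) → rack 9 (remaining 2U)
S10 (19U) → rack 10 (remaining 5U)
S11 (14U) → rack 11 (remaining 10U)
S12 (2U) → rack 8 (remaining 0U)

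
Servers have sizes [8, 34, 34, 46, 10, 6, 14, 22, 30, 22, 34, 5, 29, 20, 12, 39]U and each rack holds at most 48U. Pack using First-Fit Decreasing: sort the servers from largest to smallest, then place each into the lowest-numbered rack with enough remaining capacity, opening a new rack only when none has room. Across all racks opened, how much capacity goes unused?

67

Sorted descending: 46, 39, 34, 34, 34, 30, 29, 22, 22, 20, 14, 12, 10, 8, 6, 5.
46U → rack 1 (remaining 2U)
39U → rack 2 (remaining 9U)
34U → rack 3 (remaining 14U)
34U → rack 4 (remaining 14U)
34U → rack 5 (remaining 14U)
30U → rack 6 (remaining 18U)
29U → rack 7 (remaining 19U)
22U → rack 8 (remaining 26U)
22U → rack 8 (remaining 4U)
20U → rack 9 (remaining 28U)
14U → rack 3 (remaining 0U)
12U → rack 4 (remaining 2U)
10U → rack 5 (remaining 4U)
8U → rack 2 (remaining 1U)
6U → rack 6 (remaining 12U)
5U → rack 6 (remaining 7U)
9 racks × 48U = 432U; used 365U; unused 67U.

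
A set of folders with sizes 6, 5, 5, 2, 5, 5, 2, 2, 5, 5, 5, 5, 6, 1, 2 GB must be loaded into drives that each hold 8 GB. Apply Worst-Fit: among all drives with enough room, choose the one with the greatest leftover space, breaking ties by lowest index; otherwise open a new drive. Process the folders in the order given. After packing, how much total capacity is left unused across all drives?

6 GB → drive 1 (remaining 2 GB)
5 GB → drive 2 (remaining 3 GB)
5 GB → drive 3 (remaining 3 GB)
2 GB → drive 2 (remaining 1 GB)
5 GB → drive 4 (remaining 3 GB)
5 GB → drive 5 (remaining 3 GB)
2 GB → drive 3 (remaining 1 GB)
2 GB → drive 4 (remaining 1 GB)
5 GB → drive 6 (remaining 3 GB)
5 GB → drive 7 (remaining 3 GB)
5 GB → drive 8 (remaining 3 GB)
5 GB → drive 9 (remaining 3 GB)
6 GB → drive 10 (remaining 2 GB)
1 GB → drive 5 (remaining 2 GB)
2 GB → drive 6 (remaining 1 GB)
10 drives × 8 GB = 80 GB; used 61 GB; unused 19 GB.

19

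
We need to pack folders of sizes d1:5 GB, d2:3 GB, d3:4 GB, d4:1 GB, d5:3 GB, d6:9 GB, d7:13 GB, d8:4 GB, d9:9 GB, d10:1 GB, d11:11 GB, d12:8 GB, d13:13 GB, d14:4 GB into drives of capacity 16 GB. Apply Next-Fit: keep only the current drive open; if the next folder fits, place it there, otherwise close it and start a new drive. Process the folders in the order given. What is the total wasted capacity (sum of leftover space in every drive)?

40

d1 (5 GB) → drive 1 (remaining 11 GB)
d2 (3 GB) → drive 1 (remaining 8 GB)
d3 (4 GB) → drive 1 (remaining 4 GB)
d4 (1 GB) → drive 1 (remaining 3 GB)
d5 (3 GB) → drive 1 (remaining 0 GB)
d6 (9 GB) → drive 2 (remaining 7 GB)
d7 (13 GB) → drive 3 (remaining 3 GB)
d8 (4 GB) → drive 4 (remaining 12 GB)
d9 (9 GB) → drive 4 (remaining 3 GB)
d10 (1 GB) → drive 4 (remaining 2 GB)
d11 (11 GB) → drive 5 (remaining 5 GB)
d12 (8 GB) → drive 6 (remaining 8 GB)
d13 (13 GB) → drive 7 (remaining 3 GB)
d14 (4 GB) → drive 8 (remaining 12 GB)
8 drives × 16 GB = 128 GB; used 88 GB; unused 40 GB.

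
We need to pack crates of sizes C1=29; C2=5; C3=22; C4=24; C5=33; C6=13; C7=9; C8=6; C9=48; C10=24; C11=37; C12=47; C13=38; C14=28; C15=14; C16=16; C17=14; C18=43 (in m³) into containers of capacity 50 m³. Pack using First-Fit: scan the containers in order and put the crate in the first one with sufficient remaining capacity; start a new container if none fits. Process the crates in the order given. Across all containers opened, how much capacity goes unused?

container 1: place C1 (29 m³), 21 m³ left
container 1: place C2 (5 m³), 16 m³ left
container 2: place C3 (22 m³), 28 m³ left
container 2: place C4 (24 m³), 4 m³ left
container 3: place C5 (33 m³), 17 m³ left
container 1: place C6 (13 m³), 3 m³ left
container 3: place C7 (9 m³), 8 m³ left
container 3: place C8 (6 m³), 2 m³ left
container 4: place C9 (48 m³), 2 m³ left
container 5: place C10 (24 m³), 26 m³ left
container 6: place C11 (37 m³), 13 m³ left
container 7: place C12 (47 m³), 3 m³ left
container 8: place C13 (38 m³), 12 m³ left
container 9: place C14 (28 m³), 22 m³ left
container 5: place C15 (14 m³), 12 m³ left
container 9: place C16 (16 m³), 6 m³ left
container 10: place C17 (14 m³), 36 m³ left
container 11: place C18 (43 m³), 7 m³ left
11 containers × 50 m³ = 550 m³; used 450 m³; unused 100 m³.

100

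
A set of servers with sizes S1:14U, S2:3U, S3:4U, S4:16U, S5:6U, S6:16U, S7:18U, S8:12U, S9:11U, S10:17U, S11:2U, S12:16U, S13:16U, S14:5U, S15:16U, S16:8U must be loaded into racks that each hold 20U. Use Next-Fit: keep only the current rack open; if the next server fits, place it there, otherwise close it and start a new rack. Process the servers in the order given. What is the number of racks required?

rack 1: place S1 (14U), 6U left
rack 1: place S2 (3U), 3U left
rack 2: place S3 (4U), 16U left
rack 2: place S4 (16U), 0U left
rack 3: place S5 (6U), 14U left
rack 4: place S6 (16U), 4U left
rack 5: place S7 (18U), 2U left
rack 6: place S8 (12U), 8U left
rack 7: place S9 (11U), 9U left
rack 8: place S10 (17U), 3U left
rack 8: place S11 (2U), 1U left
rack 9: place S12 (16U), 4U left
rack 10: place S13 (16U), 4U left
rack 11: place S14 (5U), 15U left
rack 12: place S15 (16U), 4U left
rack 13: place S16 (8U), 12U left

13 racks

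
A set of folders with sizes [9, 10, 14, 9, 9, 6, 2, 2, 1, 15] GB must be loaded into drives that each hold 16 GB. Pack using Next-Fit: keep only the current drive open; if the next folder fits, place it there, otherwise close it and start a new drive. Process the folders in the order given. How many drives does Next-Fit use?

7

drive 1: place 9 GB, 7 GB left
drive 2: place 10 GB, 6 GB left
drive 3: place 14 GB, 2 GB left
drive 4: place 9 GB, 7 GB left
drive 5: place 9 GB, 7 GB left
drive 5: place 6 GB, 1 GB left
drive 6: place 2 GB, 14 GB left
drive 6: place 2 GB, 12 GB left
drive 6: place 1 GB, 11 GB left
drive 7: place 15 GB, 1 GB left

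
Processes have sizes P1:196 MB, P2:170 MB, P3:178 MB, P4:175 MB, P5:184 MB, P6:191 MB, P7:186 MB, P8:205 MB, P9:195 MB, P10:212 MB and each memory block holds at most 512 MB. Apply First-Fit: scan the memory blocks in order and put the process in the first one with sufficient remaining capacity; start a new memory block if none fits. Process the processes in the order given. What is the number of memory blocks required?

5

P1 (196 MB) → memory block 1 (remaining 316 MB)
P2 (170 MB) → memory block 1 (remaining 146 MB)
P3 (178 MB) → memory block 2 (remaining 334 MB)
P4 (175 MB) → memory block 2 (remaining 159 MB)
P5 (184 MB) → memory block 3 (remaining 328 MB)
P6 (191 MB) → memory block 3 (remaining 137 MB)
P7 (186 MB) → memory block 4 (remaining 326 MB)
P8 (205 MB) → memory block 4 (remaining 121 MB)
P9 (195 MB) → memory block 5 (remaining 317 MB)
P10 (212 MB) → memory block 5 (remaining 105 MB)
Final memory blocks: [196,170] [178,175] [184,191] [186,205] [195,212].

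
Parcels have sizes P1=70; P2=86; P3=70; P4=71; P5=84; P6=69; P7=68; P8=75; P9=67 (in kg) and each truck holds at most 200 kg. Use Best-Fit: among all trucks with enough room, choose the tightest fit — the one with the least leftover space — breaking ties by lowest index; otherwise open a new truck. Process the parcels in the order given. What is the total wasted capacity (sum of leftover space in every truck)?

Put P1 (70 kg) in truck 1; 130 kg remain.
Put P2 (86 kg) in truck 1; 44 kg remain.
Put P3 (70 kg) in truck 2; 130 kg remain.
Put P4 (71 kg) in truck 2; 59 kg remain.
Put P5 (84 kg) in truck 3; 116 kg remain.
Put P6 (69 kg) in truck 3; 47 kg remain.
Put P7 (68 kg) in truck 4; 132 kg remain.
Put P8 (75 kg) in truck 4; 57 kg remain.
Put P9 (67 kg) in truck 5; 133 kg remain.
5 trucks × 200 kg = 1000 kg; used 660 kg; unused 340 kg.

340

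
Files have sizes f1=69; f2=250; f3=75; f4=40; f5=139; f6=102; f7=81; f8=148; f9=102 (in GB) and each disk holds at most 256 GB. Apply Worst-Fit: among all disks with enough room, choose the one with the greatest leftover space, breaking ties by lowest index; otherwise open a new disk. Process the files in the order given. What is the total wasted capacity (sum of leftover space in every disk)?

274

f1 (69 GB) → disk 1 (remaining 187 GB)
f2 (250 GB) → disk 2 (remaining 6 GB)
f3 (75 GB) → disk 1 (remaining 112 GB)
f4 (40 GB) → disk 1 (remaining 72 GB)
f5 (139 GB) → disk 3 (remaining 117 GB)
f6 (102 GB) → disk 3 (remaining 15 GB)
f7 (81 GB) → disk 4 (remaining 175 GB)
f8 (148 GB) → disk 4 (remaining 27 GB)
f9 (102 GB) → disk 5 (remaining 154 GB)
5 disks × 256 GB = 1280 GB; used 1006 GB; unused 274 GB.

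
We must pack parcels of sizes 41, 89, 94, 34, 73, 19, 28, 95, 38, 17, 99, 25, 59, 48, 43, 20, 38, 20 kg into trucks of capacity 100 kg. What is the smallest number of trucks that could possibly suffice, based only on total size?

9 trucks

Total size = 41 + 89 + 94 + 34 + 73 + 19 + 28 + 95 + 38 + 17 + 99 + 25 + 59 + 48 + 43 + 20 + 38 + 20 = 880 kg.
⌈880 / 100⌉ = 9.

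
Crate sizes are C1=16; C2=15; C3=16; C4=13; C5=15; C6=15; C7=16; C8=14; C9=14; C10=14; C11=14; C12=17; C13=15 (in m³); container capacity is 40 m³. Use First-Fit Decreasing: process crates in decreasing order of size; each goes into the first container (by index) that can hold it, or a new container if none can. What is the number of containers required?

7

Sorted descending: 17, 16, 16, 16, 15, 15, 15, 15, 14, 14, 14, 14, 13.
17 m³ → container 1 (remaining 23 m³)
16 m³ → container 1 (remaining 7 m³)
16 m³ → container 2 (remaining 24 m³)
16 m³ → container 2 (remaining 8 m³)
15 m³ → container 3 (remaining 25 m³)
15 m³ → container 3 (remaining 10 m³)
15 m³ → container 4 (remaining 25 m³)
15 m³ → container 4 (remaining 10 m³)
14 m³ → container 5 (remaining 26 m³)
14 m³ → container 5 (remaining 12 m³)
14 m³ → container 6 (remaining 26 m³)
14 m³ → container 6 (remaining 12 m³)
13 m³ → container 7 (remaining 27 m³)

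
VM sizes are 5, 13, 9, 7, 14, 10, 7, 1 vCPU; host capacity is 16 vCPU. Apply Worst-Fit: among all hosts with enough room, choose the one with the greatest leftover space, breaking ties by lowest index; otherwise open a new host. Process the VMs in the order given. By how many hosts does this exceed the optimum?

0

Worst-Fit: [5,9] [13] [7,7] [14] [10,1] → 5 hosts.
Total size 66 vCPU; any packing needs at least ⌈66/16⌉ = 5 hosts.
So 5 is already optimal.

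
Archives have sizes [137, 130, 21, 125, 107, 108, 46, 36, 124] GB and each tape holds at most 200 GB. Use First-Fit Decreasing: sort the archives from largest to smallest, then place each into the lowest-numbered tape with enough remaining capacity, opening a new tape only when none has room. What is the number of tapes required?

6

Sorted descending: 137, 130, 125, 124, 108, 107, 46, 36, 21.
tape 1: place 137 GB, 63 GB left
tape 2: place 130 GB, 70 GB left
tape 3: place 125 GB, 75 GB left
tape 4: place 124 GB, 76 GB left
tape 5: place 108 GB, 92 GB left
tape 6: place 107 GB, 93 GB left
tape 1: place 46 GB, 17 GB left
tape 2: place 36 GB, 34 GB left
tape 2: place 21 GB, 13 GB left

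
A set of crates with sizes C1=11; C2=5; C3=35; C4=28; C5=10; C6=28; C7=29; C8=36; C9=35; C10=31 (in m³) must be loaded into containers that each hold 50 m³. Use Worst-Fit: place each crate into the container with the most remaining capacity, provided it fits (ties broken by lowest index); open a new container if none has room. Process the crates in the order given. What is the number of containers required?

container 1: place C1 (11 m³), 39 m³ left
container 1: place C2 (5 m³), 34 m³ left
container 2: place C3 (35 m³), 15 m³ left
container 1: place C4 (28 m³), 6 m³ left
container 2: place C5 (10 m³), 5 m³ left
container 3: place C6 (28 m³), 22 m³ left
container 4: place C7 (29 m³), 21 m³ left
container 5: place C8 (36 m³), 14 m³ left
container 6: place C9 (35 m³), 15 m³ left
container 7: place C10 (31 m³), 19 m³ left

7 containers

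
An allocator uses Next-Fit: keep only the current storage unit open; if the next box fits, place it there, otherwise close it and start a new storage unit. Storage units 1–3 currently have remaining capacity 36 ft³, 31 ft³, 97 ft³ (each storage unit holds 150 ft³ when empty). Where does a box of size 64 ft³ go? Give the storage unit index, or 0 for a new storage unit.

3

Next-Fit only looks at storage unit 3, which has 97 ft³ free.
64 ft³ fits there.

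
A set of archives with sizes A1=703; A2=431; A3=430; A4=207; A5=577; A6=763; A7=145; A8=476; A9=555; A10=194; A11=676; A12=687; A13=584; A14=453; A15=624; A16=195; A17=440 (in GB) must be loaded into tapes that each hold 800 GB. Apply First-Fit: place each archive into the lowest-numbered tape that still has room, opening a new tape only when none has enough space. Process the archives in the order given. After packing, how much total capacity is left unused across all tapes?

2260

A1 (703 GB) → tape 1 (remaining 97 GB)
A2 (431 GB) → tape 2 (remaining 369 GB)
A3 (430 GB) → tape 3 (remaining 370 GB)
A4 (207 GB) → tape 2 (remaining 162 GB)
A5 (577 GB) → tape 4 (remaining 223 GB)
A6 (763 GB) → tape 5 (remaining 37 GB)
A7 (145 GB) → tape 2 (remaining 17 GB)
A8 (476 GB) → tape 6 (remaining 324 GB)
A9 (555 GB) → tape 7 (remaining 245 GB)
A10 (194 GB) → tape 3 (remaining 176 GB)
A11 (676 GB) → tape 8 (remaining 124 GB)
A12 (687 GB) → tape 9 (remaining 113 GB)
A13 (584 GB) → tape 10 (remaining 216 GB)
A14 (453 GB) → tape 11 (remaining 347 GB)
A15 (624 GB) → tape 12 (remaining 176 GB)
A16 (195 GB) → tape 4 (remaining 28 GB)
A17 (440 GB) → tape 13 (remaining 360 GB)
13 tapes × 800 GB = 10400 GB; used 8140 GB; unused 2260 GB.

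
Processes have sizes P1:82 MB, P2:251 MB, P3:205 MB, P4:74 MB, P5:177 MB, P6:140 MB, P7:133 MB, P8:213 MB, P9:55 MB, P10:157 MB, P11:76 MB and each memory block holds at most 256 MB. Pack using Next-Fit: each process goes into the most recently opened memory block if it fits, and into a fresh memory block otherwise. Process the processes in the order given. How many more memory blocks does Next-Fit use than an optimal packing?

2

Next-Fit: [82] [251] [205] [74,177] [140] [133] [213] [55,157] [76] → 9 memory blocks.
Total size 1563 MB; any packing needs at least ⌈1563/256⌉ = 7 memory blocks.
An optimal packing achieves that bound: [251] [213] [205] [177,76] [157,82] [140,74] [133,55] → 7 memory blocks.
Excess: 9 − 7 = 2.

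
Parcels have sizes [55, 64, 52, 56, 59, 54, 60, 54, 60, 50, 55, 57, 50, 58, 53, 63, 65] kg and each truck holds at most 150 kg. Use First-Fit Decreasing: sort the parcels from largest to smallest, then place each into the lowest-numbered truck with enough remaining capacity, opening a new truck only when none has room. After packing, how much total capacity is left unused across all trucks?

385

Sorted descending: 65, 64, 63, 60, 60, 59, 58, 57, 56, 55, 55, 54, 54, 53, 52, 50, 50.
Put 65 kg in truck 1; 85 kg remain.
Put 64 kg in truck 1; 21 kg remain.
Put 63 kg in truck 2; 87 kg remain.
Put 60 kg in truck 2; 27 kg remain.
Put 60 kg in truck 3; 90 kg remain.
Put 59 kg in truck 3; 31 kg remain.
Put 58 kg in truck 4; 92 kg remain.
Put 57 kg in truck 4; 35 kg remain.
Put 56 kg in truck 5; 94 kg remain.
Put 55 kg in truck 5; 39 kg remain.
Put 55 kg in truck 6; 95 kg remain.
Put 54 kg in truck 6; 41 kg remain.
Put 54 kg in truck 7; 96 kg remain.
Put 53 kg in truck 7; 43 kg remain.
Put 52 kg in truck 8; 98 kg remain.
Put 50 kg in truck 8; 48 kg remain.
Put 50 kg in truck 9; 100 kg remain.
9 trucks × 150 kg = 1350 kg; used 965 kg; unused 385 kg.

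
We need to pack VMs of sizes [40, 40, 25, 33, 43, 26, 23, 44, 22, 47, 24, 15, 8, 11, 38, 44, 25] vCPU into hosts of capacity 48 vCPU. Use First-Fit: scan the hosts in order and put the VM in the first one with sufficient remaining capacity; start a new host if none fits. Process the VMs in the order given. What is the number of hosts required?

12

Put 40 vCPU in host 1; 8 vCPU remain.
Put 40 vCPU in host 2; 8 vCPU remain.
Put 25 vCPU in host 3; 23 vCPU remain.
Put 33 vCPU in host 4; 15 vCPU remain.
Put 43 vCPU in host 5; 5 vCPU remain.
Put 26 vCPU in host 6; 22 vCPU remain.
Put 23 vCPU in host 3; 0 vCPU remain.
Put 44 vCPU in host 7; 4 vCPU remain.
Put 22 vCPU in host 6; 0 vCPU remain.
Put 47 vCPU in host 8; 1 vCPU remain.
Put 24 vCPU in host 9; 24 vCPU remain.
Put 15 vCPU in host 4; 0 vCPU remain.
Put 8 vCPU in host 1; 0 vCPU remain.
Put 11 vCPU in host 9; 13 vCPU remain.
Put 38 vCPU in host 10; 10 vCPU remain.
Put 44 vCPU in host 11; 4 vCPU remain.
Put 25 vCPU in host 12; 23 vCPU remain.
Final hosts: [40,8] [40] [25,23] [33,15] [43] [26,22] [44] [47] [24,11] [38] [44] [25].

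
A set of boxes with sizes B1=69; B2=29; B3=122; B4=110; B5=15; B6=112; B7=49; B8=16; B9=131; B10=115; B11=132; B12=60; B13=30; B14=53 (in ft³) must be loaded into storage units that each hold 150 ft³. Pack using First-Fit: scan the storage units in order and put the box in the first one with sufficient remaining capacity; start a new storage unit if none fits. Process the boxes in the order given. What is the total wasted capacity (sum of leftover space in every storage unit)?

307

storage unit 1: place B1 (69 ft³), 81 ft³ left
storage unit 1: place B2 (29 ft³), 52 ft³ left
storage unit 2: place B3 (122 ft³), 28 ft³ left
storage unit 3: place B4 (110 ft³), 40 ft³ left
storage unit 1: place B5 (15 ft³), 37 ft³ left
storage unit 4: place B6 (112 ft³), 38 ft³ left
storage unit 5: place B7 (49 ft³), 101 ft³ left
storage unit 1: place B8 (16 ft³), 21 ft³ left
storage unit 6: place B9 (131 ft³), 19 ft³ left
storage unit 7: place B10 (115 ft³), 35 ft³ left
storage unit 8: place B11 (132 ft³), 18 ft³ left
storage unit 5: place B12 (60 ft³), 41 ft³ left
storage unit 3: place B13 (30 ft³), 10 ft³ left
storage unit 9: place B14 (53 ft³), 97 ft³ left
9 storage units × 150 ft³ = 1350 ft³; used 1043 ft³; unused 307 ft³.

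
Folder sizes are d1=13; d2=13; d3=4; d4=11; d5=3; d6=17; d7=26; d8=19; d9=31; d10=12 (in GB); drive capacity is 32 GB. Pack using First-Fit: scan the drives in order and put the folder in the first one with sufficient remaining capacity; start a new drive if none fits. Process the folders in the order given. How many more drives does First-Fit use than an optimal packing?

0

First-Fit: [13,13,4] [11,3,17] [26] [19,12] [31] → 5 drives.
Total size 149 GB; any packing needs at least ⌈149/32⌉ = 5 drives.
So 5 is already optimal.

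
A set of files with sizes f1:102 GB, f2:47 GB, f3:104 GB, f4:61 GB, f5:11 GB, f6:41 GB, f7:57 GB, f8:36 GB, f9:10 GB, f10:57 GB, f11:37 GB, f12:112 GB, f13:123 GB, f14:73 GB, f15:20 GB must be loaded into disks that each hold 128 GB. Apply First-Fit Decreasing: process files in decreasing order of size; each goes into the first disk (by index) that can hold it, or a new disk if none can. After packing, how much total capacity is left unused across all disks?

133

Sorted descending: 123, 112, 104, 102, 73, 61, 57, 57, 47, 41, 37, 36, 20, 11, 10.
Put 123 GB in disk 1; 5 GB remain.
Put 112 GB in disk 2; 16 GB remain.
Put 104 GB in disk 3; 24 GB remain.
Put 102 GB in disk 4; 26 GB remain.
Put 73 GB in disk 5; 55 GB remain.
Put 61 GB in disk 6; 67 GB remain.
Put 57 GB in disk 6; 10 GB remain.
Put 57 GB in disk 7; 71 GB remain.
Put 47 GB in disk 5; 8 GB remain.
Put 41 GB in disk 7; 30 GB remain.
Put 37 GB in disk 8; 91 GB remain.
Put 36 GB in disk 8; 55 GB remain.
Put 20 GB in disk 3; 4 GB remain.
Put 11 GB in disk 2; 5 GB remain.
Put 10 GB in disk 4; 16 GB remain.
8 disks × 128 GB = 1024 GB; used 891 GB; unused 133 GB.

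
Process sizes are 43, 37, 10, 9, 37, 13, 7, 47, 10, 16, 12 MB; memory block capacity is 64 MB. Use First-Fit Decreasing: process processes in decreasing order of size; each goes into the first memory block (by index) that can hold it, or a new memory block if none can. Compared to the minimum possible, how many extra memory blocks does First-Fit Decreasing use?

First-Fit Decreasing: [47,16] [43,13,7] [37,12,10] [37,10,9] → 4 memory blocks.
Total size 241 MB; any packing needs at least ⌈241/64⌉ = 4 memory blocks.
So 4 is already optimal.

0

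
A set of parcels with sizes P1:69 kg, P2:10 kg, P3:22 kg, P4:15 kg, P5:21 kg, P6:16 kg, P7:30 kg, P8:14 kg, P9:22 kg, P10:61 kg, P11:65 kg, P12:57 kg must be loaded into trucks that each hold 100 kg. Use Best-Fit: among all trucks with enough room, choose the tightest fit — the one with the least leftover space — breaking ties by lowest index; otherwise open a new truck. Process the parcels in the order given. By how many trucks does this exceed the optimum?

Best-Fit: [69,10,15] [22,21,16,30] [14,22,61] [65] [57] → 5 trucks.
Total size 402 kg; any packing needs at least ⌈402/100⌉ = 5 trucks.
So 5 is already optimal.

0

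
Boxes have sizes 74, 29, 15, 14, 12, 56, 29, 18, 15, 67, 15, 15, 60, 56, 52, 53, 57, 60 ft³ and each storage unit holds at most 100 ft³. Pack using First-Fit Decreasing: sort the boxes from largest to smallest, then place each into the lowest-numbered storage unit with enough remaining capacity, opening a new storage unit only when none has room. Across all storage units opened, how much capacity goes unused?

203

Sorted descending: 74, 67, 60, 60, 57, 56, 56, 53, 52, 29, 29, 18, 15, 15, 15, 15, 14, 12.
Put 74 ft³ in storage unit 1; 26 ft³ remain.
Put 67 ft³ in storage unit 2; 33 ft³ remain.
Put 60 ft³ in storage unit 3; 40 ft³ remain.
Put 60 ft³ in storage unit 4; 40 ft³ remain.
Put 57 ft³ in storage unit 5; 43 ft³ remain.
Put 56 ft³ in storage unit 6; 44 ft³ remain.
Put 56 ft³ in storage unit 7; 44 ft³ remain.
Put 53 ft³ in storage unit 8; 47 ft³ remain.
Put 52 ft³ in storage unit 9; 48 ft³ remain.
Put 29 ft³ in storage unit 2; 4 ft³ remain.
Put 29 ft³ in storage unit 3; 11 ft³ remain.
Put 18 ft³ in storage unit 1; 8 ft³ remain.
Put 15 ft³ in storage unit 4; 25 ft³ remain.
Put 15 ft³ in storage unit 4; 10 ft³ remain.
Put 15 ft³ in storage unit 5; 28 ft³ remain.
Put 15 ft³ in storage unit 5; 13 ft³ remain.
Put 14 ft³ in storage unit 6; 30 ft³ remain.
Put 12 ft³ in storage unit 5; 1 ft³ remain.
9 storage units × 100 ft³ = 900 ft³; used 697 ft³; unused 203 ft³.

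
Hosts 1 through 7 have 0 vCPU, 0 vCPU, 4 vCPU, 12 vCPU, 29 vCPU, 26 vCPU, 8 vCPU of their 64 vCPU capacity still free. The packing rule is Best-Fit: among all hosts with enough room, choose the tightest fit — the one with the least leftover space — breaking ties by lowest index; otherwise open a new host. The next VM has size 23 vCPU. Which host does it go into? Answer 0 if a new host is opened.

Hosts with room: host 5 (29 vCPU), host 6 (26 vCPU).
Tightest fit is host 6 with 26 vCPU free.

6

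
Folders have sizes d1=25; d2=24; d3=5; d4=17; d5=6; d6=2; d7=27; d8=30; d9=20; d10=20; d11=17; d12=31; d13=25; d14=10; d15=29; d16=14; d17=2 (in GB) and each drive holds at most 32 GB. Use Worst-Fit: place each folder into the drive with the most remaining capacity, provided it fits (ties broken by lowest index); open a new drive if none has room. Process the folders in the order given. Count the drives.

12

d1 (25 GB) → drive 1 (remaining 7 GB)
d2 (24 GB) → drive 2 (remaining 8 GB)
d3 (5 GB) → drive 2 (remaining 3 GB)
d4 (17 GB) → drive 3 (remaining 15 GB)
d5 (6 GB) → drive 3 (remaining 9 GB)
d6 (2 GB) → drive 3 (remaining 7 GB)
d7 (27 GB) → drive 4 (remaining 5 GB)
d8 (30 GB) → drive 5 (remaining 2 GB)
d9 (20 GB) → drive 6 (remaining 12 GB)
d10 (20 GB) → drive 7 (remaining 12 GB)
d11 (17 GB) → drive 8 (remaining 15 GB)
d12 (31 GB) → drive 9 (remaining 1 GB)
d13 (25 GB) → drive 10 (remaining 7 GB)
d14 (10 GB) → drive 8 (remaining 5 GB)
d15 (29 GB) → drive 11 (remaining 3 GB)
d16 (14 GB) → drive 12 (remaining 18 GB)
d17 (2 GB) → drive 12 (remaining 16 GB)
Final drives: [25] [24,5] [17,6,2] [27] [30] [20] [20] [17,10] [31] [25] [29] [14,2].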